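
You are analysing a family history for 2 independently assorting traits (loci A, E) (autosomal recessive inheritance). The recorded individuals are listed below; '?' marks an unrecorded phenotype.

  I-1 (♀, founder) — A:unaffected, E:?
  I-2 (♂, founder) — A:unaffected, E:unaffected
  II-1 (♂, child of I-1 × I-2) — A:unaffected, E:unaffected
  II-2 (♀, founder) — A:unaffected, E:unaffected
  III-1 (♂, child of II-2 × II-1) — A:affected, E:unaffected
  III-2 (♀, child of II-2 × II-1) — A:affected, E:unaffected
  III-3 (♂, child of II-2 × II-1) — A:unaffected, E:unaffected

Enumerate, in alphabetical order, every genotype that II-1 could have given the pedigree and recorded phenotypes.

A/I-1 un ·: AA|Aa
A/I-2 un ·: AA|Aa
A/II-1 un I-1×I-2: Aa
A/II-2 un ·: Aa
A/III-1 aff II-2×II-1: aa
A/III-2 aff II-2×II-1: aa
A/III-3 un II-2×II-1: AA|Aa
⇒ A over [I-1,I-2,II-1,II-2,III-1,III-2,III-3]: 6 consistent
E/I-1 ? ·: EE|Ee|ee
E/I-2 un ·: EE|Ee
E/II-1 un I-1×I-2: EE|Ee
E/II-2 un ·: EE|Ee
E/III-1 un II-2×II-1: EE|Ee
E/III-2 un II-2×II-1: EE|Ee
E/III-3 un II-2×II-1: EE|Ee
⇒ E over [I-1,I-2,II-1,II-2,III-1,III-2,III-3]: 116 consistent

II-1 ∈ {Aa EE, Aa Ee}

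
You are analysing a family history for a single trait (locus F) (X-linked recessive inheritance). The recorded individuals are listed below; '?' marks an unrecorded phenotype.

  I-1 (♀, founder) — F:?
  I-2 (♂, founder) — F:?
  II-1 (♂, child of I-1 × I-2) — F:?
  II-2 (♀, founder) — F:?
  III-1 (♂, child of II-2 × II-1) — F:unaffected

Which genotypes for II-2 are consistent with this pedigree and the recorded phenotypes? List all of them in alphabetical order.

F/I-1 ? ·: X^FX^F|X^FX^f|X^fX^f
F/I-2 ? ·: X^FY|X^fY
F/II-1 ? I-1×I-2: X^FY|X^fY
F/II-2 ? ·: X^FX^F|X^FX^f
F/III-1 un II-2×II-1: X^FY
⇒ F over [I-1,I-2,II-1,II-2,III-1]: 16 consistent

II-2 ∈ {X^FX^F, X^FX^f}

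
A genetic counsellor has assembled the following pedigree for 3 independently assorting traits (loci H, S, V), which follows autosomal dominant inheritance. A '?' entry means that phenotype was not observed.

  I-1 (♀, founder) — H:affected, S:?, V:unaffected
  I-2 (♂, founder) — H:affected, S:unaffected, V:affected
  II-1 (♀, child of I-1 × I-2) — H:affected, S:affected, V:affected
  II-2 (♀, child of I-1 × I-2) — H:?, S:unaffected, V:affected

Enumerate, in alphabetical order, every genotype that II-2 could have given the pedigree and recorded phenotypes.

II-2 ∈ {HH ss Vv, Hh ss Vv, hh ss Vv}

H/I-1 aff ·: Hh|HH
H/I-2 aff ·: Hh|HH
H/II-1 aff I-1×I-2: Hh|HH
H/II-2 ? I-1×I-2: hh|Hh|HH
⇒ H over [I-1,I-2,II-1,II-2]: 15 consistent
S/I-1 ? ·: Ss
S/I-2 un ·: ss
S/II-1 aff I-1×I-2: Ss
S/II-2 un I-1×I-2: ss
⇒ S over [I-1,I-2,II-1,II-2]: 1 consistent
V/I-1 un ·: vv
V/I-2 aff ·: Vv|VV
V/II-1 aff I-1×I-2: Vv
V/II-2 aff I-1×I-2: Vv
⇒ V over [I-1,I-2,II-1,II-2]: 2 consistent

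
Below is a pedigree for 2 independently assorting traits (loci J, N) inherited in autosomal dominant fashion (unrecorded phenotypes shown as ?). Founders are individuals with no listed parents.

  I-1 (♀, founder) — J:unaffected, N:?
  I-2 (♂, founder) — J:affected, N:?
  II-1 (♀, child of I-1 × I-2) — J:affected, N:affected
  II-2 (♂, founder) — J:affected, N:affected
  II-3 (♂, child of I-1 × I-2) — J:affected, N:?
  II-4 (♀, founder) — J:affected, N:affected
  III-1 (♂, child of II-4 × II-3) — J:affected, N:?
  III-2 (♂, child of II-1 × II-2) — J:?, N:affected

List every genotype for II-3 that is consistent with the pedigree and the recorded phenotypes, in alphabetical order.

J/I-1 un ·: jj
J/I-2 aff ·: Jj|JJ
J/II-1 aff I-1×I-2: Jj
J/II-2 aff ·: Jj|JJ
J/II-3 aff I-1×I-2: Jj
J/II-4 aff ·: Jj|JJ
J/III-1 aff II-4×II-3: Jj|JJ
J/III-2 ? II-1×II-2: jj|Jj|JJ
⇒ J over [I-1,I-2,II-1,II-2,II-3,II-4,III-1,III-2]: 40 consistent
N/I-1 ? ·: nn|Nn|NN
N/I-2 ? ·: nn|Nn|NN
N/II-1 aff I-1×I-2: Nn|NN
N/II-2 aff ·: Nn|NN
N/II-3 ? I-1×I-2: nn|Nn|NN
N/II-4 aff ·: Nn|NN
N/III-1 ? II-4×II-3: nn|Nn|NN
N/III-2 aff II-1×II-2: Nn|NN
⇒ N over [I-1,I-2,II-1,II-2,II-3,II-4,III-1,III-2]: 302 consistent

II-3 ∈ {Jj NN, Jj Nn, Jj nn}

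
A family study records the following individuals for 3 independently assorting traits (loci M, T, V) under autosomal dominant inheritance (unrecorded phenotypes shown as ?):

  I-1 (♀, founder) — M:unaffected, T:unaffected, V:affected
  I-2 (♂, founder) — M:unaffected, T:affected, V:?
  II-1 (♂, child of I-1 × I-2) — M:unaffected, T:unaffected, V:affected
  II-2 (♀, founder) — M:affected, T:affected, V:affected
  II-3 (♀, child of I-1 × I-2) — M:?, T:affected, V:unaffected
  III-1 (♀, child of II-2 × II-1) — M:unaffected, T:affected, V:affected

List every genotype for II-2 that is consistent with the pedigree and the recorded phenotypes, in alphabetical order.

M/I-1 un ·: mm
M/I-2 un ·: mm
M/II-1 un I-1×I-2: mm
M/II-2 aff ·: Mm
M/II-3 ? I-1×I-2: mm
M/III-1 un II-2×II-1: mm
⇒ M over [I-1,I-2,II-1,II-2,II-3,III-1]: 1 consistent
T/I-1 un ·: tt
T/I-2 aff ·: Tt
T/II-1 un I-1×I-2: tt
T/II-2 aff ·: Tt|TT
T/II-3 aff I-1×I-2: Tt
T/III-1 aff II-2×II-1: Tt
⇒ T over [I-1,I-2,II-1,II-2,II-3,III-1]: 2 consistent
V/I-1 aff ·: Vv
V/I-2 ? ·: vv|Vv
V/II-1 aff I-1×I-2: Vv|VV
V/II-2 aff ·: Vv|VV
V/II-3 un I-1×I-2: vv
V/III-1 aff II-2×II-1: Vv|VV
⇒ V over [I-1,I-2,II-1,II-2,II-3,III-1]: 11 consistent

II-2 ∈ {Mm TT VV, Mm TT Vv, Mm Tt VV, Mm Tt Vv}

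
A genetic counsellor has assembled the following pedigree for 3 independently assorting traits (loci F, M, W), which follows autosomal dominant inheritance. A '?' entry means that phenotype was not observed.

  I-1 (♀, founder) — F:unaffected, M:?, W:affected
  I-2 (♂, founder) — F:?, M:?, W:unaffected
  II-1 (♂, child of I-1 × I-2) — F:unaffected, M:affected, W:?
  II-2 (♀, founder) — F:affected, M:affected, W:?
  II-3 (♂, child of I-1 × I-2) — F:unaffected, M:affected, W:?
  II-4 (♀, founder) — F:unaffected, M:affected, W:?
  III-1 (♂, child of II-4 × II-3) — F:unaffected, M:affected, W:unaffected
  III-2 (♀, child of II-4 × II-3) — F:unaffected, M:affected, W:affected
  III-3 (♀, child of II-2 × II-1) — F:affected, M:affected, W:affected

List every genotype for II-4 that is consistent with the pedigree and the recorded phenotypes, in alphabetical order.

II-4 ∈ {ff MM Ww, ff MM ww, ff Mm Ww, ff Mm ww}

F/I-1 un ·: ff
F/I-2 ? ·: ff|Ff
F/II-1 un I-1×I-2: ff
F/II-2 aff ·: Ff|FF
F/II-3 un I-1×I-2: ff
F/II-4 un ·: ff
F/III-1 un II-4×II-3: ff
F/III-2 un II-4×II-3: ff
F/III-3 aff II-2×II-1: Ff
⇒ F over [I-1,I-2,II-1,II-2,II-3,II-4,III-1,III-2,III-3]: 4 consistent
M/I-1 ? ·: mm|Mm|MM
M/I-2 ? ·: mm|Mm|MM
M/II-1 aff I-1×I-2: Mm|MM
M/II-2 aff ·: Mm|MM
M/II-3 aff I-1×I-2: Mm|MM
M/II-4 aff ·: Mm|MM
M/III-1 aff II-4×II-3: Mm|MM
M/III-2 aff II-4×II-3: Mm|MM
M/III-3 aff II-2×II-1: Mm|MM
⇒ M over [I-1,I-2,II-1,II-2,II-3,II-4,III-1,III-2,III-3]: 416 consistent
W/I-1 aff ·: Ww|WW
W/I-2 un ·: ww
W/II-1 ? I-1×I-2: ww|Ww
W/II-2 ? ·: ww|Ww|WW
W/II-3 ? I-1×I-2: ww|Ww
W/II-4 ? ·: ww|Ww
W/III-1 un II-4×II-3: ww
W/III-2 aff II-4×II-3: Ww|WW
W/III-3 aff II-2×II-1: Ww|WW
⇒ W over [I-1,I-2,II-1,II-2,II-3,II-4,III-1,III-2,III-3]: 43 consistent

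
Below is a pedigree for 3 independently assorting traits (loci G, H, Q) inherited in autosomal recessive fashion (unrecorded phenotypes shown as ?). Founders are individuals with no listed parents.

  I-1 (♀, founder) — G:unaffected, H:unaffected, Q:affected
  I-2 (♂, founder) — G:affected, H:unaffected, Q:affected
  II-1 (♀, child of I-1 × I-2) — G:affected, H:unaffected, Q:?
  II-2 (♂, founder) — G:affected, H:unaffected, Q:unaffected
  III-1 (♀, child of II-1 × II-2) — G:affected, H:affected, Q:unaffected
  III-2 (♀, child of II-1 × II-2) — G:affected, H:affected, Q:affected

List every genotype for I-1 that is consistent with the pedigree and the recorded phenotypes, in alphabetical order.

I-1 ∈ {Gg HH qq, Gg Hh qq}

G/I-1 un ·: Gg
G/I-2 aff ·: gg
G/II-1 aff I-1×I-2: gg
G/II-2 aff ·: gg
G/III-1 aff II-1×II-2: gg
G/III-2 aff II-1×II-2: gg
⇒ G over [I-1,I-2,II-1,II-2,III-1,III-2]: 1 consistent
H/I-1 un ·: HH|Hh
H/I-2 un ·: HH|Hh
H/II-1 un I-1×I-2: Hh
H/II-2 un ·: Hh
H/III-1 aff II-1×II-2: hh
H/III-2 aff II-1×II-2: hh
⇒ H over [I-1,I-2,II-1,II-2,III-1,III-2]: 3 consistent
Q/I-1 aff ·: qq
Q/I-2 aff ·: qq
Q/II-1 ? I-1×I-2: qq
Q/II-2 un ·: Qq
Q/III-1 un II-1×II-2: Qq
Q/III-2 aff II-1×II-2: qq
⇒ Q over [I-1,I-2,II-1,II-2,III-1,III-2]: 1 consistent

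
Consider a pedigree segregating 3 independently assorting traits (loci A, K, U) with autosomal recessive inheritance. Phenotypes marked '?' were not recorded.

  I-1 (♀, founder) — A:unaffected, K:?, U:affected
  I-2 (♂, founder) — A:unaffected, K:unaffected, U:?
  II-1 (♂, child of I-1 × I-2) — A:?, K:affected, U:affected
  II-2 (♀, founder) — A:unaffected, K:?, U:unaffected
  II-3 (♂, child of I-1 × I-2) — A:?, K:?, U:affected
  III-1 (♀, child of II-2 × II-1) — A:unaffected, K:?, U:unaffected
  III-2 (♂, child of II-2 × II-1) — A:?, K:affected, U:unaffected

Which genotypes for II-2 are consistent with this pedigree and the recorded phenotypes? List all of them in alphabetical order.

A/I-1 un ·: AA|Aa
A/I-2 un ·: AA|Aa
A/II-1 ? I-1×I-2: AA|Aa|aa
A/II-2 un ·: AA|Aa
A/II-3 ? I-1×I-2: AA|Aa|aa
A/III-1 un II-2×II-1: AA|Aa
A/III-2 ? II-2×II-1: AA|Aa|aa
⇒ A over [I-1,I-2,II-1,II-2,II-3,III-1,III-2]: 119 consistent
K/I-1 ? ·: Kk|kk
K/I-2 un ·: Kk
K/II-1 aff I-1×I-2: kk
K/II-2 ? ·: Kk|kk
K/II-3 ? I-1×I-2: KK|Kk|kk
K/III-1 ? II-2×II-1: Kk|kk
K/III-2 aff II-2×II-1: kk
⇒ K over [I-1,I-2,II-1,II-2,II-3,III-1,III-2]: 15 consistent
U/I-1 aff ·: uu
U/I-2 ? ·: Uu|uu
U/II-1 aff I-1×I-2: uu
U/II-2 un ·: UU|Uu
U/II-3 aff I-1×I-2: uu
U/III-1 un II-2×II-1: Uu
U/III-2 un II-2×II-1: Uu
⇒ U over [I-1,I-2,II-1,II-2,II-3,III-1,III-2]: 4 consistent

II-2 ∈ {AA Kk UU, AA Kk Uu, AA kk UU, AA kk Uu, Aa Kk UU, Aa Kk Uu, Aa kk UU, Aa kk Uu}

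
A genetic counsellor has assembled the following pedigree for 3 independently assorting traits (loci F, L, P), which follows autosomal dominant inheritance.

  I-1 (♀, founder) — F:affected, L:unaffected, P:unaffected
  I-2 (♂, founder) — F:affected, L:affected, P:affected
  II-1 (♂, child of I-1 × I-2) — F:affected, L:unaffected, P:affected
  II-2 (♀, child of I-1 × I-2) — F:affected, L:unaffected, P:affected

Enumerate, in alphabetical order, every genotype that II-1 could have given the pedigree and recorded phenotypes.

F/I-1 aff ·: Ff|FF
F/I-2 aff ·: Ff|FF
F/II-1 aff I-1×I-2: Ff|FF
F/II-2 aff I-1×I-2: Ff|FF
⇒ F over [I-1,I-2,II-1,II-2]: 13 consistent
L/I-1 un ·: ll
L/I-2 aff ·: Ll
L/II-1 un I-1×I-2: ll
L/II-2 un I-1×I-2: ll
⇒ L over [I-1,I-2,II-1,II-2]: 1 consistent
P/I-1 un ·: pp
P/I-2 aff ·: Pp|PP
P/II-1 aff I-1×I-2: Pp
P/II-2 aff I-1×I-2: Pp
⇒ P over [I-1,I-2,II-1,II-2]: 2 consistent

II-1 ∈ {FF ll Pp, Ff ll Pp}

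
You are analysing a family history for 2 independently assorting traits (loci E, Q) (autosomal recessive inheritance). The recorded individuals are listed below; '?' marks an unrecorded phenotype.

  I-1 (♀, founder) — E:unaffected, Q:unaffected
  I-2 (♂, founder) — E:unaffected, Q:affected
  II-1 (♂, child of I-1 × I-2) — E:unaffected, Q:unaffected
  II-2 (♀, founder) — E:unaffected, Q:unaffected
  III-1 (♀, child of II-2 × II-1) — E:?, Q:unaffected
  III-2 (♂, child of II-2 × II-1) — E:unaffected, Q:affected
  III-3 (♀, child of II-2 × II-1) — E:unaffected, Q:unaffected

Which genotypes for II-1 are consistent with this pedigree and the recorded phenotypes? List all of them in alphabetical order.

II-1 ∈ {EE Qq, Ee Qq}

E/I-1 un ·: EE|Ee
E/I-2 un ·: EE|Ee
E/II-1 un I-1×I-2: EE|Ee
E/II-2 un ·: EE|Ee
E/III-1 ? II-2×II-1: EE|Ee|ee
E/III-2 un II-2×II-1: EE|Ee
E/III-3 un II-2×II-1: EE|Ee
⇒ E over [I-1,I-2,II-1,II-2,III-1,III-2,III-3]: 96 consistent
Q/I-1 un ·: QQ|Qq
Q/I-2 aff ·: qq
Q/II-1 un I-1×I-2: Qq
Q/II-2 un ·: Qq
Q/III-1 un II-2×II-1: QQ|Qq
Q/III-2 aff II-2×II-1: qq
Q/III-3 un II-2×II-1: QQ|Qq
⇒ Q over [I-1,I-2,II-1,II-2,III-1,III-2,III-3]: 8 consistent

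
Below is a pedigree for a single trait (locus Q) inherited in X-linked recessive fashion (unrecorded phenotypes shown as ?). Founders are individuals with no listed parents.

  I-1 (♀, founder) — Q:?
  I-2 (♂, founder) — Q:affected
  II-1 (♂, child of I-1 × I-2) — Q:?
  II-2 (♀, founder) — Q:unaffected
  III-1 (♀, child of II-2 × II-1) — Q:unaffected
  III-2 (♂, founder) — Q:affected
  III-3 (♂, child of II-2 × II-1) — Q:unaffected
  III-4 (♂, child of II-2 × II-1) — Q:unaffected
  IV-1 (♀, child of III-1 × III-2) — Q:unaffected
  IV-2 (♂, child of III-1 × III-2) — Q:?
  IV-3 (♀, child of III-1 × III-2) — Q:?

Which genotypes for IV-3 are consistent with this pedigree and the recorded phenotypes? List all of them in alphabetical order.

IV-3 ∈ {X^QX^q, X^qX^q}

Q/I-1 ? ·: X^QX^Q|X^QX^q|X^qX^q
Q/I-2 aff ·: X^qY
Q/II-1 ? I-1×I-2: X^QY|X^qY
Q/II-2 un ·: X^QX^Q|X^QX^q
Q/III-1 un II-2×II-1: X^QX^Q|X^QX^q
Q/III-2 aff ·: X^qY
Q/III-3 un II-2×II-1: X^QY
Q/III-4 un II-2×II-1: X^QY
Q/IV-1 un III-1×III-2: X^QX^q
Q/IV-2 ? III-1×III-2: X^QY|X^qY
Q/IV-3 ? III-1×III-2: X^QX^q|X^qX^q
⇒ Q over [I-1,I-2,II-1,II-2,III-1,III-2,III-3,III-4,IV-1,IV-2,IV-3]: 28 consistent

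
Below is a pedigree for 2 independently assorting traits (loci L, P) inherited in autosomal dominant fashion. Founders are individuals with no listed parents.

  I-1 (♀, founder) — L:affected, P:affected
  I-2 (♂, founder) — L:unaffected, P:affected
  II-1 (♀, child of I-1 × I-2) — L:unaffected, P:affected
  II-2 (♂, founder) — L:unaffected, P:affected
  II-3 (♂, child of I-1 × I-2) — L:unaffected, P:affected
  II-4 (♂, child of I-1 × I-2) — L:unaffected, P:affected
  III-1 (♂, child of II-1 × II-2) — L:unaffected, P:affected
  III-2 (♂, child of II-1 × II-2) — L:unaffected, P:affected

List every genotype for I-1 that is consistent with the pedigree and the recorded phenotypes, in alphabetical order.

L/I-1 aff ·: Ll
L/I-2 un ·: ll
L/II-1 un I-1×I-2: ll
L/II-2 un ·: ll
L/II-3 un I-1×I-2: ll
L/II-4 un I-1×I-2: ll
L/III-1 un II-1×II-2: ll
L/III-2 un II-1×II-2: ll
⇒ L over [I-1,I-2,II-1,II-2,II-3,II-4,III-1,III-2]: 1 consistent
P/I-1 aff ·: Pp|PP
P/I-2 aff ·: Pp|PP
P/II-1 aff I-1×I-2: Pp|PP
P/II-2 aff ·: Pp|PP
P/II-3 aff I-1×I-2: Pp|PP
P/II-4 aff I-1×I-2: Pp|PP
P/III-1 aff II-1×II-2: Pp|PP
P/III-2 aff II-1×II-2: Pp|PP
⇒ P over [I-1,I-2,II-1,II-2,II-3,II-4,III-1,III-2]: 161 consistent

I-1 ∈ {Ll PP, Ll Pp}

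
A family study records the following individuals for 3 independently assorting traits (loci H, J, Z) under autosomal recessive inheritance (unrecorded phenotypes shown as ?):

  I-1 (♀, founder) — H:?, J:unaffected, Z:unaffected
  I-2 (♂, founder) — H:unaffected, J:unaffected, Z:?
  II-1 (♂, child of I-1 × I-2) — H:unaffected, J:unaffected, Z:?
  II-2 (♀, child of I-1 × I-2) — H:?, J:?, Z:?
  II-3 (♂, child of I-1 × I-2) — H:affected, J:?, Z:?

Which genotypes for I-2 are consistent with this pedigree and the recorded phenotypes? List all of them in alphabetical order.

H/I-1 ? ·: Hh|hh
H/I-2 un ·: Hh
H/II-1 un I-1×I-2: HH|Hh
H/II-2 ? I-1×I-2: HH|Hh|hh
H/II-3 aff I-1×I-2: hh
⇒ H over [I-1,I-2,II-1,II-2,II-3]: 8 consistent
J/I-1 un ·: JJ|Jj
J/I-2 un ·: JJ|Jj
J/II-1 un I-1×I-2: JJ|Jj
J/II-2 ? I-1×I-2: JJ|Jj|jj
J/II-3 ? I-1×I-2: JJ|Jj|jj
⇒ J over [I-1,I-2,II-1,II-2,II-3]: 35 consistent
Z/I-1 un ·: ZZ|Zz
Z/I-2 ? ·: ZZ|Zz|zz
Z/II-1 ? I-1×I-2: ZZ|Zz|zz
Z/II-2 ? I-1×I-2: ZZ|Zz|zz
Z/II-3 ? I-1×I-2: ZZ|Zz|zz
⇒ Z over [I-1,I-2,II-1,II-2,II-3]: 53 consistent

I-2 ∈ {Hh JJ ZZ, Hh JJ Zz, Hh JJ zz, Hh Jj ZZ, Hh Jj Zz, Hh Jj zz}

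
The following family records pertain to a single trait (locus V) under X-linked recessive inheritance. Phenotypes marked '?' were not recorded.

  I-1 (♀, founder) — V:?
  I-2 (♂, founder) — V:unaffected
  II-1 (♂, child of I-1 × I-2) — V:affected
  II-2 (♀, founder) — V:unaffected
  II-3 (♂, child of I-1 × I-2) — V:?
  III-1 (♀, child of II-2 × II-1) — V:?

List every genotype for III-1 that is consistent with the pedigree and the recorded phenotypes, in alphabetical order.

III-1 ∈ {X^VX^v, X^vX^v}

V/I-1 ? ·: X^VX^v|X^vX^v
V/I-2 un ·: X^VY
V/II-1 aff I-1×I-2: X^vY
V/II-2 un ·: X^VX^V|X^VX^v
V/II-3 ? I-1×I-2: X^VY|X^vY
V/III-1 ? II-2×II-1: X^VX^v|X^vX^v
⇒ V over [I-1,I-2,II-1,II-2,II-3,III-1]: 9 consistent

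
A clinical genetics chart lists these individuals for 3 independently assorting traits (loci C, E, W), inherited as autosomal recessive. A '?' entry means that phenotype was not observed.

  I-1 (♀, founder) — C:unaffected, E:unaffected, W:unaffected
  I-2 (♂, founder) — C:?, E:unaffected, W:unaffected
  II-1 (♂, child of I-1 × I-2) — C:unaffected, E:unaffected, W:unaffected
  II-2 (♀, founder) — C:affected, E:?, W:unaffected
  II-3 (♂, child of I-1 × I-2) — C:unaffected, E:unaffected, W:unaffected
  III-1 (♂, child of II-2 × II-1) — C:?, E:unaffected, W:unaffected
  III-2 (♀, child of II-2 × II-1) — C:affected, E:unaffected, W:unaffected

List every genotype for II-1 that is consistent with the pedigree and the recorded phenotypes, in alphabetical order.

II-1 ∈ {Cc EE WW, Cc EE Ww, Cc Ee WW, Cc Ee Ww}

C/I-1 un ·: CC|Cc
C/I-2 ? ·: CC|Cc|cc
C/II-1 un I-1×I-2: Cc
C/II-2 aff ·: cc
C/II-3 un I-1×I-2: CC|Cc
C/III-1 ? II-2×II-1: Cc|cc
C/III-2 aff II-2×II-1: cc
⇒ C over [I-1,I-2,II-1,II-2,II-3,III-1,III-2]: 16 consistent
E/I-1 un ·: EE|Ee
E/I-2 un ·: EE|Ee
E/II-1 un I-1×I-2: EE|Ee
E/II-2 ? ·: EE|Ee|ee
E/II-3 un I-1×I-2: EE|Ee
E/III-1 un II-2×II-1: EE|Ee
E/III-2 un II-2×II-1: EE|Ee
⇒ E over [I-1,I-2,II-1,II-2,II-3,III-1,III-2]: 96 consistent
W/I-1 un ·: WW|Ww
W/I-2 un ·: WW|Ww
W/II-1 un I-1×I-2: WW|Ww
W/II-2 un ·: WW|Ww
W/II-3 un I-1×I-2: WW|Ww
W/III-1 un II-2×II-1: WW|Ww
W/III-2 un II-2×II-1: WW|Ww
⇒ W over [I-1,I-2,II-1,II-2,II-3,III-1,III-2]: 83 consistent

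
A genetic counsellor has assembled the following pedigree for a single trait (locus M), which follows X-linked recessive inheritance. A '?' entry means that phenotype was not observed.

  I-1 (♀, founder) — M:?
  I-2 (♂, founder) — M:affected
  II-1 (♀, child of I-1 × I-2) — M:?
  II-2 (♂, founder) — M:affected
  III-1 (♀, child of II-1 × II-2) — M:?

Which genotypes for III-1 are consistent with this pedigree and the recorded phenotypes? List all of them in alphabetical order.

III-1 ∈ {X^MX^m, X^mX^m}

M/I-1 ? ·: X^MX^M|X^MX^m|X^mX^m
M/I-2 aff ·: X^mY
M/II-1 ? I-1×I-2: X^MX^m|X^mX^m
M/II-2 aff ·: X^mY
M/III-1 ? II-1×II-2: X^MX^m|X^mX^m
⇒ M over [I-1,I-2,II-1,II-2,III-1]: 6 consistent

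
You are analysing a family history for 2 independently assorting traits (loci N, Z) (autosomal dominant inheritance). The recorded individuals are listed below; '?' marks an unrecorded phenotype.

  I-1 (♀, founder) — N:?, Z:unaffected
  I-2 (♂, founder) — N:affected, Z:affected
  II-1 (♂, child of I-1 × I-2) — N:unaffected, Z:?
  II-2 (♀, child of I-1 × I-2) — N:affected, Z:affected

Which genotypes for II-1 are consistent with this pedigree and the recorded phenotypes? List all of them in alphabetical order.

N/I-1 ? ·: nn|Nn
N/I-2 aff ·: Nn
N/II-1 un I-1×I-2: nn
N/II-2 aff I-1×I-2: Nn|NN
⇒ N over [I-1,I-2,II-1,II-2]: 3 consistent
Z/I-1 un ·: zz
Z/I-2 aff ·: Zz|ZZ
Z/II-1 ? I-1×I-2: zz|Zz
Z/II-2 aff I-1×I-2: Zz
⇒ Z over [I-1,I-2,II-1,II-2]: 3 consistent

II-1 ∈ {nn Zz, nn zz}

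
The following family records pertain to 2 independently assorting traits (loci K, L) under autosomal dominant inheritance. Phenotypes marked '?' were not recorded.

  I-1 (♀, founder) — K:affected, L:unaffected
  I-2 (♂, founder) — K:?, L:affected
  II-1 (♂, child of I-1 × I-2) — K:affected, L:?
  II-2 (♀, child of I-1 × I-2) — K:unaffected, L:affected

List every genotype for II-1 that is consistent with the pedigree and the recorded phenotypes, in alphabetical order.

II-1 ∈ {KK Ll, KK ll, Kk Ll, Kk ll}

K/I-1 aff ·: Kk
K/I-2 ? ·: kk|Kk
K/II-1 aff I-1×I-2: Kk|KK
K/II-2 un I-1×I-2: kk
⇒ K over [I-1,I-2,II-1,II-2]: 3 consistent
L/I-1 un ·: ll
L/I-2 aff ·: Ll|LL
L/II-1 ? I-1×I-2: ll|Ll
L/II-2 aff I-1×I-2: Ll
⇒ L over [I-1,I-2,II-1,II-2]: 3 consistent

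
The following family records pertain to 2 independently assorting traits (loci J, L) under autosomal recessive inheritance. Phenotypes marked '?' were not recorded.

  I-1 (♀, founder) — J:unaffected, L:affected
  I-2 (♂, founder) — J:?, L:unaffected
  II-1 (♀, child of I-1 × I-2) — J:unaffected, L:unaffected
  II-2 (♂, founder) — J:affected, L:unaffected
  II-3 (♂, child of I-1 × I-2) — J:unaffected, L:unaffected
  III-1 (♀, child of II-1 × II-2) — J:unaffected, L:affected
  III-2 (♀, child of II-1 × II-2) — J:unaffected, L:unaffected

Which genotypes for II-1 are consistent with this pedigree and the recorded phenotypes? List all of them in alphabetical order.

J/I-1 un ·: JJ|Jj
J/I-2 ? ·: JJ|Jj|jj
J/II-1 un I-1×I-2: JJ|Jj
J/II-2 aff ·: jj
J/II-3 un I-1×I-2: JJ|Jj
J/III-1 un II-1×II-2: Jj
J/III-2 un II-1×II-2: Jj
⇒ J over [I-1,I-2,II-1,II-2,II-3,III-1,III-2]: 15 consistent
L/I-1 aff ·: ll
L/I-2 un ·: LL|Ll
L/II-1 un I-1×I-2: Ll
L/II-2 un ·: Ll
L/II-3 un I-1×I-2: Ll
L/III-1 aff II-1×II-2: ll
L/III-2 un II-1×II-2: LL|Ll
⇒ L over [I-1,I-2,II-1,II-2,II-3,III-1,III-2]: 4 consistent

II-1 ∈ {JJ Ll, Jj Ll}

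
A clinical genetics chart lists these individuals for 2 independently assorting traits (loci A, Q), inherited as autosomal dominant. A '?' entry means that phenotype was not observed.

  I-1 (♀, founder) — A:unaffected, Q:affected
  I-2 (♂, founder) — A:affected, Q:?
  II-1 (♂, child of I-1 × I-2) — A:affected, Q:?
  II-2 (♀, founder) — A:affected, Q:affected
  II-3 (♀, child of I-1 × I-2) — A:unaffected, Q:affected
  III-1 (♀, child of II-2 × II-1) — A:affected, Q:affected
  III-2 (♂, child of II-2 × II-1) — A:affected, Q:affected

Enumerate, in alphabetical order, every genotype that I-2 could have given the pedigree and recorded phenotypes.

I-2 ∈ {Aa QQ, Aa Qq, Aa qq}

A/I-1 un ·: aa
A/I-2 aff ·: Aa
A/II-1 aff I-1×I-2: Aa
A/II-2 aff ·: Aa|AA
A/II-3 un I-1×I-2: aa
A/III-1 aff II-2×II-1: Aa|AA
A/III-2 aff II-2×II-1: Aa|AA
⇒ A over [I-1,I-2,II-1,II-2,II-3,III-1,III-2]: 8 consistent
Q/I-1 aff ·: Qq|QQ
Q/I-2 ? ·: qq|Qq|QQ
Q/II-1 ? I-1×I-2: qq|Qq|QQ
Q/II-2 aff ·: Qq|QQ
Q/II-3 aff I-1×I-2: Qq|QQ
Q/III-1 aff II-2×II-1: Qq|QQ
Q/III-2 aff II-2×II-1: Qq|QQ
⇒ Q over [I-1,I-2,II-1,II-2,II-3,III-1,III-2]: 105 consistent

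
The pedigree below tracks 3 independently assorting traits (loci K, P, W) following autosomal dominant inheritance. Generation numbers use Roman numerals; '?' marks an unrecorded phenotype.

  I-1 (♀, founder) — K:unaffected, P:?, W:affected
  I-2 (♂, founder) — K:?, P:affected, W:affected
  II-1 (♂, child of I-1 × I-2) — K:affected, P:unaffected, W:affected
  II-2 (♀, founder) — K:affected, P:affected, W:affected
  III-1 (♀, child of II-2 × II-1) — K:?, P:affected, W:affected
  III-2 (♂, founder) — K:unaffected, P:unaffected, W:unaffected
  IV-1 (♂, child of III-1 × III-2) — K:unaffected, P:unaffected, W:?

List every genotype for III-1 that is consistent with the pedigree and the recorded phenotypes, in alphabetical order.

K/I-1 un ·: kk
K/I-2 ? ·: Kk|KK
K/II-1 aff I-1×I-2: Kk
K/II-2 aff ·: Kk|KK
K/III-1 ? II-2×II-1: kk|Kk
K/III-2 un ·: kk
K/IV-1 un III-1×III-2: kk
⇒ K over [I-1,I-2,II-1,II-2,III-1,III-2,IV-1]: 6 consistent
P/I-1 ? ·: pp|Pp
P/I-2 aff ·: Pp
P/II-1 un I-1×I-2: pp
P/II-2 aff ·: Pp|PP
P/III-1 aff II-2×II-1: Pp
P/III-2 un ·: pp
P/IV-1 un III-1×III-2: pp
⇒ P over [I-1,I-2,II-1,II-2,III-1,III-2,IV-1]: 4 consistent
W/I-1 aff ·: Ww|WW
W/I-2 aff ·: Ww|WW
W/II-1 aff I-1×I-2: Ww|WW
W/II-2 aff ·: Ww|WW
W/III-1 aff II-2×II-1: Ww|WW
W/III-2 un ·: ww
W/IV-1 ? III-1×III-2: ww|Ww
⇒ W over [I-1,I-2,II-1,II-2,III-1,III-2,IV-1]: 34 consistent

III-1 ∈ {Kk Pp WW, Kk Pp Ww, kk Pp WW, kk Pp Ww}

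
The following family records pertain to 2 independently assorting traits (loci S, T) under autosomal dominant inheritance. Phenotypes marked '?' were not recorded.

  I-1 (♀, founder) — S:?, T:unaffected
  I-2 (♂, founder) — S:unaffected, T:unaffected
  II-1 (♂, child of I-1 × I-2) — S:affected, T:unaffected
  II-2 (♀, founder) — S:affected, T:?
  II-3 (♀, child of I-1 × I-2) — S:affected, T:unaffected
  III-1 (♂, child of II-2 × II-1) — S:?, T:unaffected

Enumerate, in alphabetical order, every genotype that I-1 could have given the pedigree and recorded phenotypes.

S/I-1 ? ·: Ss|SS
S/I-2 un ·: ss
S/II-1 aff I-1×I-2: Ss
S/II-2 aff ·: Ss|SS
S/II-3 aff I-1×I-2: Ss
S/III-1 ? II-2×II-1: ss|Ss|SS
⇒ S over [I-1,I-2,II-1,II-2,II-3,III-1]: 10 consistent
T/I-1 un ·: tt
T/I-2 un ·: tt
T/II-1 un I-1×I-2: tt
T/II-2 ? ·: tt|Tt
T/II-3 un I-1×I-2: tt
T/III-1 un II-2×II-1: tt
⇒ T over [I-1,I-2,II-1,II-2,II-3,III-1]: 2 consistent

I-1 ∈ {SS tt, Ss tt}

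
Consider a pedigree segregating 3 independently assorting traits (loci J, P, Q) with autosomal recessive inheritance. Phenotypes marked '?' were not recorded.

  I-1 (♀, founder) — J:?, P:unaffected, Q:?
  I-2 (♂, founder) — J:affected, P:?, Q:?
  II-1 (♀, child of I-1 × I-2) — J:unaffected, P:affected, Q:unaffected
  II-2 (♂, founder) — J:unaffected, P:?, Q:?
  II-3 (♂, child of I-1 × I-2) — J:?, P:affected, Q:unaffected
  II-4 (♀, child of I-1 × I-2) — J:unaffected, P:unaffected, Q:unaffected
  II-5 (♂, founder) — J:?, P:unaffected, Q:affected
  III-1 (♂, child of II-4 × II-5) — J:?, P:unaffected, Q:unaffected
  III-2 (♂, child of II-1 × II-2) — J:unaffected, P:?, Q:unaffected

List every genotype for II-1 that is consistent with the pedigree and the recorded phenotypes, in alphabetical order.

II-1 ∈ {Jj pp QQ, Jj pp Qq}

J/I-1 ? ·: JJ|Jj
J/I-2 aff ·: jj
J/II-1 un I-1×I-2: Jj
J/II-2 un ·: JJ|Jj
J/II-3 ? I-1×I-2: Jj|jj
J/II-4 un I-1×I-2: Jj
J/II-5 ? ·: JJ|Jj|jj
J/III-1 ? II-4×II-5: JJ|Jj|jj
J/III-2 un II-1×II-2: JJ|Jj
⇒ J over [I-1,I-2,II-1,II-2,II-3,II-4,II-5,III-1,III-2]: 84 consistent
P/I-1 un ·: Pp
P/I-2 ? ·: Pp|pp
P/II-1 aff I-1×I-2: pp
P/II-2 ? ·: PP|Pp|pp
P/II-3 aff I-1×I-2: pp
P/II-4 un I-1×I-2: PP|Pp
P/II-5 un ·: PP|Pp
P/III-1 un II-4×II-5: PP|Pp
P/III-2 ? II-1×II-2: Pp|pp
⇒ P over [I-1,I-2,II-1,II-2,II-3,II-4,II-5,III-1,III-2]: 44 consistent
Q/I-1 ? ·: QQ|Qq|qq
Q/I-2 ? ·: QQ|Qq|qq
Q/II-1 un I-1×I-2: QQ|Qq
Q/II-2 ? ·: QQ|Qq|qq
Q/II-3 un I-1×I-2: QQ|Qq
Q/II-4 un I-1×I-2: QQ|Qq
Q/II-5 aff ·: qq
Q/III-1 un II-4×II-5: Qq
Q/III-2 un II-1×II-2: QQ|Qq
⇒ Q over [I-1,I-2,II-1,II-2,II-3,II-4,II-5,III-1,III-2]: 132 consistent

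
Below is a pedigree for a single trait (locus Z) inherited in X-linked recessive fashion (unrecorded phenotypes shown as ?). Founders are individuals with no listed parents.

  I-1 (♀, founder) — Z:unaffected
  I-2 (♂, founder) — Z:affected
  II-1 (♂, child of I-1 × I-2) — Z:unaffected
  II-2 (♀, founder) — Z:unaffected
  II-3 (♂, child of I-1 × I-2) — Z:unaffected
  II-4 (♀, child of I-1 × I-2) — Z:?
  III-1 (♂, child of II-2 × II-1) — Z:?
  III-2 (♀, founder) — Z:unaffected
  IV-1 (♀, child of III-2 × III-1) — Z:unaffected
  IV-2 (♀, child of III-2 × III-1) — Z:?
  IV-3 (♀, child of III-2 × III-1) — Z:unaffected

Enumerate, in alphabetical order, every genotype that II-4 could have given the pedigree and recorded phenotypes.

Z/I-1 un ·: X^ZX^Z|X^ZX^z
Z/I-2 aff ·: X^zY
Z/II-1 un I-1×I-2: X^ZY
Z/II-2 un ·: X^ZX^Z|X^ZX^z
Z/II-3 un I-1×I-2: X^ZY
Z/II-4 ? I-1×I-2: X^ZX^z|X^zX^z
Z/III-1 ? II-2×II-1: X^ZY|X^zY
Z/III-2 un ·: X^ZX^Z|X^ZX^z
Z/IV-1 un III-2×III-1: X^ZX^Z|X^ZX^z
Z/IV-2 ? III-2×III-1: X^ZX^Z|X^ZX^z|X^zX^z
Z/IV-3 un III-2×III-1: X^ZX^Z|X^ZX^z
⇒ Z over [I-1,I-2,II-1,II-2,II-3,II-4,III-1,III-2,IV-1,IV-2,IV-3]: 63 consistent

II-4 ∈ {X^ZX^z, X^zX^z}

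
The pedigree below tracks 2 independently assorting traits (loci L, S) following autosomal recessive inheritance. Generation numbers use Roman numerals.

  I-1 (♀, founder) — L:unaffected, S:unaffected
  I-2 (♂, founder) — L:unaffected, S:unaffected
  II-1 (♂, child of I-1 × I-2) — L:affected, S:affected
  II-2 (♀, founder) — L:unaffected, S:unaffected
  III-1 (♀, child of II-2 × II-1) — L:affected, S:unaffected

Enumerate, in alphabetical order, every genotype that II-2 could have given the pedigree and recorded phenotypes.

L/I-1 un ·: Ll
L/I-2 un ·: Ll
L/II-1 aff I-1×I-2: ll
L/II-2 un ·: Ll
L/III-1 aff II-2×II-1: ll
⇒ L over [I-1,I-2,II-1,II-2,III-1]: 1 consistent
S/I-1 un ·: Ss
S/I-2 un ·: Ss
S/II-1 aff I-1×I-2: ss
S/II-2 un ·: SS|Ss
S/III-1 un II-2×II-1: Ss
⇒ S over [I-1,I-2,II-1,II-2,III-1]: 2 consistent

II-2 ∈ {Ll SS, Ll Ss}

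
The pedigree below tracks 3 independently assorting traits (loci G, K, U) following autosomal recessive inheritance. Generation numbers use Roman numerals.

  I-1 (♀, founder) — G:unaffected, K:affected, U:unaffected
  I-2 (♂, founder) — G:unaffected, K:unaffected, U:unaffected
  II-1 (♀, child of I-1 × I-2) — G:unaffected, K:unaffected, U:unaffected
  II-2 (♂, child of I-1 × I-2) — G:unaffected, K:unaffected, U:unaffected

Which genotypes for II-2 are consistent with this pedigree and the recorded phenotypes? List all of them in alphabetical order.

G/I-1 un ·: GG|Gg
G/I-2 un ·: GG|Gg
G/II-1 un I-1×I-2: GG|Gg
G/II-2 un I-1×I-2: GG|Gg
⇒ G over [I-1,I-2,II-1,II-2]: 13 consistent
K/I-1 aff ·: kk
K/I-2 un ·: KK|Kk
K/II-1 un I-1×I-2: Kk
K/II-2 un I-1×I-2: Kk
⇒ K over [I-1,I-2,II-1,II-2]: 2 consistent
U/I-1 un ·: UU|Uu
U/I-2 un ·: UU|Uu
U/II-1 un I-1×I-2: UU|Uu
U/II-2 un I-1×I-2: UU|Uu
⇒ U over [I-1,I-2,II-1,II-2]: 13 consistent

II-2 ∈ {GG Kk UU, GG Kk Uu, Gg Kk UU, Gg Kk Uu}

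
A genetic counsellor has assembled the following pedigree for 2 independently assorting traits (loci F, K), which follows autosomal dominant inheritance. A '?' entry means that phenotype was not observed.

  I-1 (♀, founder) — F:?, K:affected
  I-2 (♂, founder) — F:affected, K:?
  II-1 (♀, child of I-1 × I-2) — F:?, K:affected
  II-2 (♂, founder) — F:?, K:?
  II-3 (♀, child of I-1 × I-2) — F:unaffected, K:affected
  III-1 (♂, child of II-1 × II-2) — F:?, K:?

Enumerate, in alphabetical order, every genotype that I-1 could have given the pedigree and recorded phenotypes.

I-1 ∈ {Ff KK, Ff Kk, ff KK, ff Kk}

F/I-1 ? ·: ff|Ff
F/I-2 aff ·: Ff
F/II-1 ? I-1×I-2: ff|Ff|FF
F/II-2 ? ·: ff|Ff|FF
F/II-3 un I-1×I-2: ff
F/III-1 ? II-1×II-2: ff|Ff|FF
⇒ F over [I-1,I-2,II-1,II-2,II-3,III-1]: 26 consistent
K/I-1 aff ·: Kk|KK
K/I-2 ? ·: kk|Kk|KK
K/II-1 aff I-1×I-2: Kk|KK
K/II-2 ? ·: kk|Kk|KK
K/II-3 aff I-1×I-2: Kk|KK
K/III-1 ? II-1×II-2: kk|Kk|KK
⇒ K over [I-1,I-2,II-1,II-2,II-3,III-1]: 84 consistent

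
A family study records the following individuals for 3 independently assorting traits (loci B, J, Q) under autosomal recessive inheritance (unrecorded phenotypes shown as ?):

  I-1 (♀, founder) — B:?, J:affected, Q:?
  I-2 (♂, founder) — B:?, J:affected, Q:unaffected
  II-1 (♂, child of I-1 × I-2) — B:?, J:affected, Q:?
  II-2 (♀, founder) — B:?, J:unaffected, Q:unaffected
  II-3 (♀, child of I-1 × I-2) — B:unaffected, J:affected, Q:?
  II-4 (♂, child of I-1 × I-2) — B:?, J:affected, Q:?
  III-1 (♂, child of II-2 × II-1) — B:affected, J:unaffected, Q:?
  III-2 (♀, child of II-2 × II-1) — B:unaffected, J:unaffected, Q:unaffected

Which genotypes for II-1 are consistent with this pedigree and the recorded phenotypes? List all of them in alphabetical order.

B/I-1 ? ·: BB|Bb|bb
B/I-2 ? ·: BB|Bb|bb
B/II-1 ? I-1×I-2: Bb|bb
B/II-2 ? ·: Bb|bb
B/II-3 un I-1×I-2: BB|Bb
B/II-4 ? I-1×I-2: BB|Bb|bb
B/III-1 aff II-2×II-1: bb
B/III-2 un II-2×II-1: BB|Bb
⇒ B over [I-1,I-2,II-1,II-2,II-3,II-4,III-1,III-2]: 70 consistent
J/I-1 aff ·: jj
J/I-2 aff ·: jj
J/II-1 aff I-1×I-2: jj
J/II-2 un ·: JJ|Jj
J/II-3 aff I-1×I-2: jj
J/II-4 aff I-1×I-2: jj
J/III-1 un II-2×II-1: Jj
J/III-2 un II-2×II-1: Jj
⇒ J over [I-1,I-2,II-1,II-2,II-3,II-4,III-1,III-2]: 2 consistent
Q/I-1 ? ·: QQ|Qq|qq
Q/I-2 un ·: QQ|Qq
Q/II-1 ? I-1×I-2: QQ|Qq|qq
Q/II-2 un ·: QQ|Qq
Q/II-3 ? I-1×I-2: QQ|Qq|qq
Q/II-4 ? I-1×I-2: QQ|Qq|qq
Q/III-1 ? II-2×II-1: QQ|Qq|qq
Q/III-2 un II-2×II-1: QQ|Qq
⇒ Q over [I-1,I-2,II-1,II-2,II-3,II-4,III-1,III-2]: 349 consistent

II-1 ∈ {Bb jj QQ, Bb jj Qq, Bb jj qq, bb jj QQ, bb jj Qq, bb jj qq}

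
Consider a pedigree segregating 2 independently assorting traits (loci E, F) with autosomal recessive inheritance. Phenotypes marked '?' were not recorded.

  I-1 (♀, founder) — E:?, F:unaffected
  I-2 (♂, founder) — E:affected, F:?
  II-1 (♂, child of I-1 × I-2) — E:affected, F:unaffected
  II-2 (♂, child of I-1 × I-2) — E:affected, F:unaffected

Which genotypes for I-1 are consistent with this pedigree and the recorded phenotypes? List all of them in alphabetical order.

I-1 ∈ {Ee FF, Ee Ff, ee FF, ee Ff}

E/I-1 ? ·: Ee|ee
E/I-2 aff ·: ee
E/II-1 aff I-1×I-2: ee
E/II-2 aff I-1×I-2: ee
⇒ E over [I-1,I-2,II-1,II-2]: 2 consistent
F/I-1 un ·: FF|Ff
F/I-2 ? ·: FF|Ff|ff
F/II-1 un I-1×I-2: FF|Ff
F/II-2 un I-1×I-2: FF|Ff
⇒ F over [I-1,I-2,II-1,II-2]: 15 consistent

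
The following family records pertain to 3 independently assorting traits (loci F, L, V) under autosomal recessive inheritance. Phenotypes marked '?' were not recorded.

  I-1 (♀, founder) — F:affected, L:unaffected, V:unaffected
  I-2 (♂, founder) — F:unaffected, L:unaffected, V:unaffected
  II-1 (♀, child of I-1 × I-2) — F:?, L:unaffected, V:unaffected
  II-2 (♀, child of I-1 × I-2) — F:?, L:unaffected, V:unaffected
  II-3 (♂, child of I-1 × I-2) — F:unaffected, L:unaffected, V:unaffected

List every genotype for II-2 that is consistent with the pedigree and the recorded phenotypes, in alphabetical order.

F/I-1 aff ·: ff
F/I-2 un ·: FF|Ff
F/II-1 ? I-1×I-2: Ff|ff
F/II-2 ? I-1×I-2: Ff|ff
F/II-3 un I-1×I-2: Ff
⇒ F over [I-1,I-2,II-1,II-2,II-3]: 5 consistent
L/I-1 un ·: LL|Ll
L/I-2 un ·: LL|Ll
L/II-1 un I-1×I-2: LL|Ll
L/II-2 un I-1×I-2: LL|Ll
L/II-3 un I-1×I-2: LL|Ll
⇒ L over [I-1,I-2,II-1,II-2,II-3]: 25 consistent
V/I-1 un ·: VV|Vv
V/I-2 un ·: VV|Vv
V/II-1 un I-1×I-2: VV|Vv
V/II-2 un I-1×I-2: VV|Vv
V/II-3 un I-1×I-2: VV|Vv
⇒ V over [I-1,I-2,II-1,II-2,II-3]: 25 consistent

II-2 ∈ {Ff LL VV, Ff LL Vv, Ff Ll VV, Ff Ll Vv, ff LL VV, ff LL Vv, ff Ll VV, ff Ll Vv}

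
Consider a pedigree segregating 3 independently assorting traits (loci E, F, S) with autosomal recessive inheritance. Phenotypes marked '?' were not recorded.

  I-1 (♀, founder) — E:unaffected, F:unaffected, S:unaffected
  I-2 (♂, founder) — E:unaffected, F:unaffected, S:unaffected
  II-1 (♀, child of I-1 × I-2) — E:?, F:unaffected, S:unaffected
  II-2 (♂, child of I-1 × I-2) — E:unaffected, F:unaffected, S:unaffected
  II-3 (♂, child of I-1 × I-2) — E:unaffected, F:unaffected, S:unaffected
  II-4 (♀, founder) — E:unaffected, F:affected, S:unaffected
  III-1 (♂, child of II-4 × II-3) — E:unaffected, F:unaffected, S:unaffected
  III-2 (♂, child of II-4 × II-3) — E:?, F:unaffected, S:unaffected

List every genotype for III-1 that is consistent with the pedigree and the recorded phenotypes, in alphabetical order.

III-1 ∈ {EE Ff SS, EE Ff Ss, Ee Ff SS, Ee Ff Ss}

E/I-1 un ·: EE|Ee
E/I-2 un ·: EE|Ee
E/II-1 ? I-1×I-2: EE|Ee|ee
E/II-2 un I-1×I-2: EE|Ee
E/II-3 un I-1×I-2: EE|Ee
E/II-4 un ·: EE|Ee
E/III-1 un II-4×II-3: EE|Ee
E/III-2 ? II-4×II-3: EE|Ee|ee
⇒ E over [I-1,I-2,II-1,II-2,II-3,II-4,III-1,III-2]: 215 consistent
F/I-1 un ·: FF|Ff
F/I-2 un ·: FF|Ff
F/II-1 un I-1×I-2: FF|Ff
F/II-2 un I-1×I-2: FF|Ff
F/II-3 un I-1×I-2: FF|Ff
F/II-4 aff ·: ff
F/III-1 un II-4×II-3: Ff
F/III-2 un II-4×II-3: Ff
⇒ F over [I-1,I-2,II-1,II-2,II-3,II-4,III-1,III-2]: 25 consistent
S/I-1 un ·: SS|Ss
S/I-2 un ·: SS|Ss
S/II-1 un I-1×I-2: SS|Ss
S/II-2 un I-1×I-2: SS|Ss
S/II-3 un I-1×I-2: SS|Ss
S/II-4 un ·: SS|Ss
S/III-1 un II-4×II-3: SS|Ss
S/III-2 un II-4×II-3: SS|Ss
⇒ S over [I-1,I-2,II-1,II-2,II-3,II-4,III-1,III-2]: 161 consistent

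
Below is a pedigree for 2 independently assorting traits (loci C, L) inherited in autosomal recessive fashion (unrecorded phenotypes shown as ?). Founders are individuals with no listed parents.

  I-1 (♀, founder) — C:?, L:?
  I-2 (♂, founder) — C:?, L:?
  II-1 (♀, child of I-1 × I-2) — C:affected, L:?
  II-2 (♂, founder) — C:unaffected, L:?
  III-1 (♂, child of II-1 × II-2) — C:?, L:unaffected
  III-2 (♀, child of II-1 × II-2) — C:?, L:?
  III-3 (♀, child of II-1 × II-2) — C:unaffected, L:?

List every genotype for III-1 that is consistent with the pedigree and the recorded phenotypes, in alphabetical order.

C/I-1 ? ·: Cc|cc
C/I-2 ? ·: Cc|cc
C/II-1 aff I-1×I-2: cc
C/II-2 un ·: CC|Cc
C/III-1 ? II-1×II-2: Cc|cc
C/III-2 ? II-1×II-2: Cc|cc
C/III-3 un II-1×II-2: Cc
⇒ C over [I-1,I-2,II-1,II-2,III-1,III-2,III-3]: 20 consistent
L/I-1 ? ·: LL|Ll|ll
L/I-2 ? ·: LL|Ll|ll
L/II-1 ? I-1×I-2: LL|Ll|ll
L/II-2 ? ·: LL|Ll|ll
L/III-1 un II-1×II-2: LL|Ll
L/III-2 ? II-1×II-2: LL|Ll|ll
L/III-3 ? II-1×II-2: LL|Ll|ll
⇒ L over [I-1,I-2,II-1,II-2,III-1,III-2,III-3]: 270 consistent

III-1 ∈ {Cc LL, Cc Ll, cc LL, cc Ll}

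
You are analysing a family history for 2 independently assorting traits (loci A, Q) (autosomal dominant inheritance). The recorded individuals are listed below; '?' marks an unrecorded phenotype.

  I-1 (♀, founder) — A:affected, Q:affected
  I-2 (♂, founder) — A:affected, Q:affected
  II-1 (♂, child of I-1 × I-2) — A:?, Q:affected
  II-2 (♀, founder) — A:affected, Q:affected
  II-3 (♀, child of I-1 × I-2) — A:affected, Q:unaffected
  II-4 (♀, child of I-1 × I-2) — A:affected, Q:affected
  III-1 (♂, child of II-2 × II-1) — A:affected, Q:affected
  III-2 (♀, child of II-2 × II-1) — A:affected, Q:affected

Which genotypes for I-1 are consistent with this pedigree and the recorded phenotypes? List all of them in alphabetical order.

I-1 ∈ {AA Qq, Aa Qq}

A/I-1 aff ·: Aa|AA
A/I-2 aff ·: Aa|AA
A/II-1 ? I-1×I-2: aa|Aa|AA
A/II-2 aff ·: Aa|AA
A/II-3 aff I-1×I-2: Aa|AA
A/II-4 aff I-1×I-2: Aa|AA
A/III-1 aff II-2×II-1: Aa|AA
A/III-2 aff II-2×II-1: Aa|AA
⇒ A over [I-1,I-2,II-1,II-2,II-3,II-4,III-1,III-2]: 169 consistent
Q/I-1 aff ·: Qq
Q/I-2 aff ·: Qq
Q/II-1 aff I-1×I-2: Qq|QQ
Q/II-2 aff ·: Qq|QQ
Q/II-3 un I-1×I-2: qq
Q/II-4 aff I-1×I-2: Qq|QQ
Q/III-1 aff II-2×II-1: Qq|QQ
Q/III-2 aff II-2×II-1: Qq|QQ
⇒ Q over [I-1,I-2,II-1,II-2,II-3,II-4,III-1,III-2]: 26 consistent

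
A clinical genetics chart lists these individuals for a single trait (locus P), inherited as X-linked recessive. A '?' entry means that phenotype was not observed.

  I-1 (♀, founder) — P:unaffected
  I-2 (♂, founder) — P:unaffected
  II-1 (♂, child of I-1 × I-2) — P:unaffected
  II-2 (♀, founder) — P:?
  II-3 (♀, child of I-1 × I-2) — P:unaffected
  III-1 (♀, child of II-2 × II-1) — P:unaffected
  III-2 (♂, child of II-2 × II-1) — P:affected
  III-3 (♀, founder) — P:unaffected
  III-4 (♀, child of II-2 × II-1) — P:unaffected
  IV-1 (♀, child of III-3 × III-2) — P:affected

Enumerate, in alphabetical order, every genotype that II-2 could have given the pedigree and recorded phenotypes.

II-2 ∈ {X^PX^p, X^pX^p}

P/I-1 un ·: X^PX^P|X^PX^p
P/I-2 un ·: X^PY
P/II-1 un I-1×I-2: X^PY
P/II-2 ? ·: X^PX^p|X^pX^p
P/II-3 un I-1×I-2: X^PX^P|X^PX^p
P/III-1 un II-2×II-1: X^PX^P|X^PX^p
P/III-2 aff II-2×II-1: X^pY
P/III-3 un ·: X^PX^p
P/III-4 un II-2×II-1: X^PX^P|X^PX^p
P/IV-1 aff III-3×III-2: X^pX^p
⇒ P over [I-1,I-2,II-1,II-2,II-3,III-1,III-2,III-3,III-4,IV-1]: 15 consistent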